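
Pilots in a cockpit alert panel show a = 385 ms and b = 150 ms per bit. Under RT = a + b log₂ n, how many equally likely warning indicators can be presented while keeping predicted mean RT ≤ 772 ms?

150·log₂ n ≤ 772 − 385 = 387, giving log₂ n ≤ 2.5800 and n ≤ 5.979. The largest whole number is 5.

5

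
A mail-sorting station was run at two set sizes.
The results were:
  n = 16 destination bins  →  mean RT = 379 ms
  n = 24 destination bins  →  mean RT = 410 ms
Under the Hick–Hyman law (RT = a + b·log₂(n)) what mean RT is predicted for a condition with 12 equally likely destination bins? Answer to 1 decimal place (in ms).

357.0 ms

With log₂ n on the abscissa the relation is linear; from the two conditions:
  b = (410 − 379) / (log₂ 24 − log₂ 16) = 31 / (4.5850 − 4) = 52.995 ms/bit
  a = 379 − 52.995 × 4 = 167.021 ms
Then RT(12) = 167.021 + 52.995 × log₂ 12 = 167.021 + 52.995 × 3.5850 ≈ 357.005 ms.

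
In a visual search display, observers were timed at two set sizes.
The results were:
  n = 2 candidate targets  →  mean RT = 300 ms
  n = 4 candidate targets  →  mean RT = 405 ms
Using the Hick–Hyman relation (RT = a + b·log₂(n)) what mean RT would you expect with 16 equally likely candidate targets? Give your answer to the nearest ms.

Fit slope and intercept:
  b = (405 − 300) / (log₂ 4 − log₂ 2) = 105 / (2 − 1) = 105 ms/bit
  a = 300 − 105 × 1 = 195 ms
Then RT(16) = 195 + 105 × log₂ 16 = 195 + 105 × 4 ≈ 615.000 ms.

615 ms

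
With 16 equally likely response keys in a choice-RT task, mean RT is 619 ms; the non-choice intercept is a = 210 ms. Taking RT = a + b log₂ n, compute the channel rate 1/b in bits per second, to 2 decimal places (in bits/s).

9.78 bits/s

b = (619 − 210)/log₂ 16 = 409/4 = 102.250 ms per bit = 0.10225 s/bit; the reciprocal is 9.780 bits/s.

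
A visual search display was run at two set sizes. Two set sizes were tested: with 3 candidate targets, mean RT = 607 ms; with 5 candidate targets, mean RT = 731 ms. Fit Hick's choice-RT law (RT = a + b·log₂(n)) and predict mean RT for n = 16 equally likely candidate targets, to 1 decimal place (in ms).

1013.3 ms

With log₂ n on the abscissa the relation is linear; from the two conditions:
  b = (731 − 607) / (log₂ 5 − log₂ 3) = 124 / (2.3219 − 1.5850) = 168.258 ms/bit
  a = 607 − 168.258 × 1.5850 = 340.318 ms
Then RT(16) = 340.318 + 168.258 × log₂ 16 = 340.318 + 168.258 × 4 ≈ 1013.348 ms.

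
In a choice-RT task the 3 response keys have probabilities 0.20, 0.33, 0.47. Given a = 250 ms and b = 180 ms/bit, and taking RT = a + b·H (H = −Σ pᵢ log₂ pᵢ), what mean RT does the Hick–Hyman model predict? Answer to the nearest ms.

521 ms

Entropy contributions −pᵢ log₂ pᵢ: 0.4644, 0.5278, 0.5120; sum H = 1.5042 bits.
RT = a + bH = 250 + 180·1.5042 = 520.75 ms.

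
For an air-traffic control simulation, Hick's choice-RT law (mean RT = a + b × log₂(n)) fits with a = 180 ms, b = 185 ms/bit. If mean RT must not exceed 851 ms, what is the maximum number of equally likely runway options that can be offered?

12

185·log₂ n ≤ 851 − 180 = 671, giving log₂ n ≤ 3.6270 and n ≤ 12.355. The largest whole number is 12.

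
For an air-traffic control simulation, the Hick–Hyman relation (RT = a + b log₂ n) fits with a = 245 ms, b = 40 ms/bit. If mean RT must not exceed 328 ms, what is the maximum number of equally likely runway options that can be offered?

Set 245 + 40·log₂ n ≤ 328 → log₂ n ≤ (328 − 245)/40 = 2.0750.
So n ≤ 2^2.0750 = 4.213; the largest integer n is 4.

4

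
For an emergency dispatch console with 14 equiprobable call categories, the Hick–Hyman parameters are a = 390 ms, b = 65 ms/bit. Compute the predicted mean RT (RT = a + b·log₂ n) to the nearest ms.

637 ms

log₂(14) = 3.8074 bits, so RT = 390 + 65 × 3.8074 ≈ 637.478 ms.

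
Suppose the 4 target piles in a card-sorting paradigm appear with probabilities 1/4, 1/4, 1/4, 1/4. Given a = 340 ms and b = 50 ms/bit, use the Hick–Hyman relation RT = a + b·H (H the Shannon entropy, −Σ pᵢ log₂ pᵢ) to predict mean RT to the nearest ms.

440 ms

H = −Σ pᵢ log₂ pᵢ = 0.25·2 + 0.25·2 + 0.25·2 + 0.25·2 = 2.000 bits.
RT = 340 + 50 × 2.000 = 440.00 ms.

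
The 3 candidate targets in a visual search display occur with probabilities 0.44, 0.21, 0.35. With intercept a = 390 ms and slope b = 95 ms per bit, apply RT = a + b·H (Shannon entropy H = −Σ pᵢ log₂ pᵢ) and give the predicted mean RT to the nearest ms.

H = 0.44·log₂(1/0.44) + 0.21·log₂(1/0.21) + 0.35·log₂(1/0.35) = 1.5241 bits.
RT = 390 + 95 × 1.5241 = 534.79 ms.

535 ms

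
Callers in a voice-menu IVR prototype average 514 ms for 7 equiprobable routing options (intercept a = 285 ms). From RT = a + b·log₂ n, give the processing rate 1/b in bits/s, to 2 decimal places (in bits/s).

12.26 bits/s

Choice component = 514 − 285 = 229 ms over log₂(7) = 2.8074 bits.
b = 229 / 2.8074 = 81.571 ms/bit, so 1/b = 12.259 bits/s.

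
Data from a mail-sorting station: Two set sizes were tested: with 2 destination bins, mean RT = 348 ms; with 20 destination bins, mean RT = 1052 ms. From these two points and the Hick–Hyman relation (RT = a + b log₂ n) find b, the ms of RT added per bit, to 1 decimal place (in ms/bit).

211.9 ms/bit

b = (RT₂ − RT₁)/(log₂ n₂ − log₂ n₁) = (1052 − 348)/(4.3219 − 1) = 211.925 ms/bit.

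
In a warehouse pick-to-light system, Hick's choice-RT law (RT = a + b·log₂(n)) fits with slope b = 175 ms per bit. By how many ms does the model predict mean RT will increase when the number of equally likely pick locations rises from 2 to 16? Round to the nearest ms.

Only the slope matters, since a is common to both: ΔRT = b·log₂(n₂/n₁).
log₂(16) − log₂(2) = log₂(16/2) = log₂(8) = 3.
ΔRT = 175 × 3.0000 = 525.000 ms.

525 ms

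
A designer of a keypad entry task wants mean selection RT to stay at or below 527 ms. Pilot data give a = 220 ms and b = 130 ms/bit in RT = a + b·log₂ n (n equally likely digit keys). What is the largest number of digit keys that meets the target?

5

130·log₂ n ≤ 527 − 220 = 307, giving log₂ n ≤ 2.3615 and n ≤ 5.139. The largest whole number is 5.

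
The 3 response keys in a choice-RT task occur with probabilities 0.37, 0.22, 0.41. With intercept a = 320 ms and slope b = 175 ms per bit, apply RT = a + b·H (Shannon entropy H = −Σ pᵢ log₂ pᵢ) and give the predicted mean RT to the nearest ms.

589 ms

Entropy contributions −pᵢ log₂ pᵢ: 0.5307, 0.4806, 0.5274; sum H = 1.5387 bits.
RT = a + bH = 320 + 175·1.5387 = 589.27 ms.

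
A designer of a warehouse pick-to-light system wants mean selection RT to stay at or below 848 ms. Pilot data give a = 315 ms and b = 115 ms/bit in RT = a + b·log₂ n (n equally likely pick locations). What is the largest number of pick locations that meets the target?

24

Set 315 + 115·log₂ n ≤ 848 → log₂ n ≤ (848 − 315)/115 = 4.6348.
So n ≤ 2^4.6348 = 24.843; the largest integer n is 24.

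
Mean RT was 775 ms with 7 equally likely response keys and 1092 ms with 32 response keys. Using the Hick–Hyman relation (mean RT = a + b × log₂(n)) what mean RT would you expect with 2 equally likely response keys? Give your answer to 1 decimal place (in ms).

With log₂ n on the abscissa the relation is linear; from the two conditions:
  b = (1092 − 775) / (log₂ 32 − log₂ 7) = 317 / (5 − 2.8074) = 144.574 ms/bit
  a = 775 − 144.574 × 2.8074 = 369.129 ms
Then RT(2) = 369.129 + 144.574 × log₂ 2 = 369.129 + 144.574 × 1 ≈ 513.703 ms.

513.7 ms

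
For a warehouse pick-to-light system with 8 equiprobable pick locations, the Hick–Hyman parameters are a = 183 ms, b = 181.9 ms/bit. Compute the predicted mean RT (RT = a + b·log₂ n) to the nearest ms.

log₂(8) = 3 bits, so RT = 183 + 181.9 × 3 ≈ 728.700 ms.

729 ms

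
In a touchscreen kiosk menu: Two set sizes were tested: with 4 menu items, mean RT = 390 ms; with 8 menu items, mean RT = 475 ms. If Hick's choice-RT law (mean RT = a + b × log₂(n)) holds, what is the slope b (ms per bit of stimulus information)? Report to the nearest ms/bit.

b = (RT₂ − RT₁)/(log₂ n₂ − log₂ n₁) = (475 − 390)/(3 − 2) = 85 ms/bit.

85 ms/bit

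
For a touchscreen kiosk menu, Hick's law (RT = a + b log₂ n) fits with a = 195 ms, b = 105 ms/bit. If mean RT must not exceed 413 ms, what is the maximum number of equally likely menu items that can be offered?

4

105·log₂ n ≤ 413 − 195 = 218, giving log₂ n ≤ 2.0762 and n ≤ 4.217. The largest whole number is 4.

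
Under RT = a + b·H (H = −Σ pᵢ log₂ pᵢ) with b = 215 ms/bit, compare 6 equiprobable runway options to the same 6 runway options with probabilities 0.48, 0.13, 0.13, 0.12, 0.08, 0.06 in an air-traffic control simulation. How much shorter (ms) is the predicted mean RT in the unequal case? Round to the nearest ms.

88 ms

The RT saving is b·ΔH. Equiprobable H₀ = log₂(6) = 2.5850 bits; with the given probabilities H = 2.1757 bits.
b·(H₀ − H) = 215 × (2.5850 − 2.1757) = 88.00 ms.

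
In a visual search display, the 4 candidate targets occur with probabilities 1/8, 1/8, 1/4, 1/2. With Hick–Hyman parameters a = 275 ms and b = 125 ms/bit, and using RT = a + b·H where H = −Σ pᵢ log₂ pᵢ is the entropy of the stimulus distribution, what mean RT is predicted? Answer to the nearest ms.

Each term −pᵢ log₂ pᵢ: 0.125·3 + 0.125·3 + 0.25·2 + 0.5·1; summed, H = 1.750 bits.
Mean RT = a + bH = 275 + 125·1.750 = 493.75 ms.

494 ms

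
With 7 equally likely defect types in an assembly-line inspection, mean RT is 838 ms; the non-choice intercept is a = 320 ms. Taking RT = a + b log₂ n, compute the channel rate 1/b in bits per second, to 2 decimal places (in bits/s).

5.42 bits/s

Choice component = 838 − 320 = 518 ms over log₂(7) = 2.8074 bits.
b = 518 / 2.8074 = 184.515 ms/bit, so 1/b = 5.420 bits/s.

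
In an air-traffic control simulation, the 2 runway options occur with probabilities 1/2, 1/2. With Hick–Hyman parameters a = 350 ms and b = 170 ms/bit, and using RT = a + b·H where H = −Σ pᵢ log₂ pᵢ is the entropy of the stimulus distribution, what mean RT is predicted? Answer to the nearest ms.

520 ms

Each term −pᵢ log₂ pᵢ: 0.5·1 + 0.5·1; summed, H = 1.000 bits.
Mean RT = a + bH = 350 + 170·1.000 = 520.00 ms.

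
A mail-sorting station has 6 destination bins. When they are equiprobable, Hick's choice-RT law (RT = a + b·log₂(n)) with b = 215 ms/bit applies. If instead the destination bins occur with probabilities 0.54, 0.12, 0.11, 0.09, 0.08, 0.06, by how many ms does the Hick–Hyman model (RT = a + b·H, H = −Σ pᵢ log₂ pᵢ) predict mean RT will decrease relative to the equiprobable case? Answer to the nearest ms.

116 ms

The RT saving is b·ΔH. Equiprobable H₀ = log₂(6) = 2.5850 bits; with the given probabilities H = 2.0451 bits.
b·(H₀ − H) = 215 × (2.5850 − 2.0451) = 116.07 ms.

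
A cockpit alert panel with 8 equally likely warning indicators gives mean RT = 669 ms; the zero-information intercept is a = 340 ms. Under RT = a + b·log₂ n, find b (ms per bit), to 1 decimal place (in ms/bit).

b = (669 − 340) / log₂(8) = 329 / 3 = 109.667 ms/bit.

109.7 ms/bit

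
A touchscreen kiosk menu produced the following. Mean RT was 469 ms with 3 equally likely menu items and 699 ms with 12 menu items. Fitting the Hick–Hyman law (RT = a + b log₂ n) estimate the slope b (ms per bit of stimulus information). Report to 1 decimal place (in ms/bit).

The slope on a log₂ axis is (699 − 469) / (3.5850 − 1.5850) = 115.000 ms/bit.

115.0 ms/bit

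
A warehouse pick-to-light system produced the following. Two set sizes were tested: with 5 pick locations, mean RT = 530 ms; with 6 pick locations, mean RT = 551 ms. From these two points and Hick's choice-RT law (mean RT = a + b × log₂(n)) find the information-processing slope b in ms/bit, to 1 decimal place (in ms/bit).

79.8 ms/bit

Slope: b = (551 − 530) / (log₂ 6 − log₂ 5) = 21/0.2630 = 79.837 ms/bit.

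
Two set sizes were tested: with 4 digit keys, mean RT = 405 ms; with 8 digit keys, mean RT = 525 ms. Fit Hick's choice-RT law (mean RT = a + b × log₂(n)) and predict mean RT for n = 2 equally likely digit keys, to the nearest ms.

285 ms

With log₂ n on the abscissa the relation is linear; from the two conditions:
  b = (525 − 405) / (log₂ 8 − log₂ 4) = 120 / (3 − 2) = 120 ms/bit
  a = 405 − 120 × 2 = 165 ms
Then RT(2) = 165 + 120 × log₂ 2 = 165 + 120 × 1 ≈ 285.000 ms.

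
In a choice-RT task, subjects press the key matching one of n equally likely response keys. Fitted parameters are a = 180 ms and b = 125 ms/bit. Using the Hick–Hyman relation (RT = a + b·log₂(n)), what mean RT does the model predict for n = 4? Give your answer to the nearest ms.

430 ms

log₂(4) = 2 bits, so RT = 180 + 125 × 2 ≈ 430.000 ms.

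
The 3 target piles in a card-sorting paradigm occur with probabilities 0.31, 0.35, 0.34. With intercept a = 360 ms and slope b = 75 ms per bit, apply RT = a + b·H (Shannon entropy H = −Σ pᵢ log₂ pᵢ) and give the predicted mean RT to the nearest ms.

479 ms

H = 0.31·log₂(1/0.31) + 0.35·log₂(1/0.35) + 0.34·log₂(1/0.34) = 1.5831 bits.
RT = 360 + 75 × 1.5831 = 478.73 ms.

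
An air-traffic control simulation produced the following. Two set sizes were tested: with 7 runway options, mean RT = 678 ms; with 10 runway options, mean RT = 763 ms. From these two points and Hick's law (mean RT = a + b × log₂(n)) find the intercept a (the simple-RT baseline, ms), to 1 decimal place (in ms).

Slope: b = (763 − 678) / (log₂ 10 − log₂ 7) = 85/0.5146 = 165.185 ms/bit.
Intercept: a = 678 − 165.185·log₂(7) = 214.266 ms.

214.3 ms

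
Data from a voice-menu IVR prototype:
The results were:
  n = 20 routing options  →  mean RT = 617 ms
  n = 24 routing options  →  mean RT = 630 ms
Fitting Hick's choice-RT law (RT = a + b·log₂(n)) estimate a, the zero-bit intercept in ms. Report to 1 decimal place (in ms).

Slope: b = (630 − 617) / (log₂ 24 − log₂ 20) = 13/0.2630 = 49.423 ms/bit.
a = RT₁ − b·log₂ n₁ = 617 − 49.423 × 4.3219 = 403.397 ms.

403.4 ms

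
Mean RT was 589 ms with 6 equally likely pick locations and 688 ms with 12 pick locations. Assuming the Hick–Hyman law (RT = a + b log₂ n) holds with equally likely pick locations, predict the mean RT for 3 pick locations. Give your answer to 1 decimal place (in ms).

490.0 ms

Fit slope and intercept:
  b = (688 − 589) / (log₂ 12 − log₂ 6) = 99 / (3.5850 − 2.5850) = 99.000 ms/bit
  a = 589 − 99.000 × 2.5850 = 333.089 ms
Then RT(3) = 333.089 + 99.000 × log₂ 3 = 333.089 + 99.000 × 1.5850 ≈ 490.000 ms.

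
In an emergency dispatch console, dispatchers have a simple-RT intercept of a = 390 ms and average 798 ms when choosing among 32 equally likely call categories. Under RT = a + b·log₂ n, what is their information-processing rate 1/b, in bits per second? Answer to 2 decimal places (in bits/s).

12.25 bits/s

b = (798 − 390)/log₂ 32 = 408/5 = 81.600 ms per bit = 0.08160 s/bit; the reciprocal is 12.255 bits/s.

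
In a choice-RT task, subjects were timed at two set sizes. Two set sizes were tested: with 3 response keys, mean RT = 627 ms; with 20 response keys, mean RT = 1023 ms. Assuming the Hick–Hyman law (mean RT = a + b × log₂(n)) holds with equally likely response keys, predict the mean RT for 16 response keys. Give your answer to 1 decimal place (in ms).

With log₂ n on the abscissa the relation is linear; from the two conditions:
  b = (1023 − 627) / (log₂ 20 − log₂ 3) = 396 / (4.3219 − 1.5850) = 144.686 ms/bit
  a = 627 − 144.686 × 1.5850 = 397.678 ms
Then RT(16) = 397.678 + 144.686 × log₂ 16 = 397.678 + 144.686 × 4 ≈ 976.422 ms.

976.4 ms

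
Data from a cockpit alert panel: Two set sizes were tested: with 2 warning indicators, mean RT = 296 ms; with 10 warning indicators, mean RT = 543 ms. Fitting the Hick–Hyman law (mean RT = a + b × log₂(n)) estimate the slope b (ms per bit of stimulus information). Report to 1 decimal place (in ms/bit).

The slope on a log₂ axis is (543 − 296) / (3.3219 − 1) = 106.377 ms/bit.

106.4 ms/bit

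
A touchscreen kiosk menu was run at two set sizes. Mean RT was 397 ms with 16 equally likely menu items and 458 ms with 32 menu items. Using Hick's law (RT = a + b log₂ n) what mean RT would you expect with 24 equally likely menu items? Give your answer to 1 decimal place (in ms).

With log₂ n on the abscissa the relation is linear; from the two conditions:
  b = (458 − 397) / (log₂ 32 − log₂ 16) = 61 / (5 − 4) = 61.000 ms/bit
  a = 397 − 61.000 × 4 = 153.000 ms
Then RT(24) = 153.000 + 61.000 × log₂ 24 = 153.000 + 61.000 × 4.5850 ≈ 432.683 ms.

432.7 ms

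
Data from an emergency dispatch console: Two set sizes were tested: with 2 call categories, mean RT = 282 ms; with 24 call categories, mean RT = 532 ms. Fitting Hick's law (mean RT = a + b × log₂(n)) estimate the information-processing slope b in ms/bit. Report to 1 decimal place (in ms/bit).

69.7 ms/bit

b = (RT₂ − RT₁)/(log₂ n₂ − log₂ n₁) = (532 − 282)/(4.5850 − 1) = 69.736 ms/bit.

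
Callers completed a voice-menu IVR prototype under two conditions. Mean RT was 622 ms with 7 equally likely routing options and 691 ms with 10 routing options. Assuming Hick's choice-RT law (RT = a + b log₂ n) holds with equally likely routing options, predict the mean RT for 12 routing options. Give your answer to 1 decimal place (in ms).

726.3 ms

Solve the two-equation system in a and b:
  b = (691 − 622) / (log₂ 10 − log₂ 7) = 69 / (3.3219 − 2.8074) = 134.092 ms/bit
  a = 622 − 134.092 × 2.8074 = 245.557 ms
Then RT(12) = 245.557 + 134.092 × log₂ 12 = 245.557 + 134.092 × 3.5850 ≈ 726.271 ms.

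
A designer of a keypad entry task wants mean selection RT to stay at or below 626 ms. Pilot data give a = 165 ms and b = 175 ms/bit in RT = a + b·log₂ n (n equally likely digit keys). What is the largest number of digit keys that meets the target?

6

Set 165 + 175·log₂ n ≤ 626 → log₂ n ≤ (626 − 165)/175 = 2.6343.
So n ≤ 2^2.6343 = 6.209; the largest integer n is 6.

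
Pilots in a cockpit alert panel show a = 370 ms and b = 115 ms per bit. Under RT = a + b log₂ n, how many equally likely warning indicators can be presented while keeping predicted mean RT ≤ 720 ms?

8

Set 370 + 115·log₂ n ≤ 720 → log₂ n ≤ (720 − 370)/115 = 3.0435.
So n ≤ 2^3.0435 = 8.245; the largest integer n is 8.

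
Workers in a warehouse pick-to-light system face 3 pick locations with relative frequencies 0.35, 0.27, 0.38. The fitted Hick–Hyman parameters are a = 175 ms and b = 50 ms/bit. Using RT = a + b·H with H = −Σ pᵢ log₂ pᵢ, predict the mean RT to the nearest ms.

254 ms

H = 0.35·log₂(1/0.35) + 0.27·log₂(1/0.27) + 0.38·log₂(1/0.38) = 1.5706 bits.
RT = 175 + 50 × 1.5706 = 253.53 ms.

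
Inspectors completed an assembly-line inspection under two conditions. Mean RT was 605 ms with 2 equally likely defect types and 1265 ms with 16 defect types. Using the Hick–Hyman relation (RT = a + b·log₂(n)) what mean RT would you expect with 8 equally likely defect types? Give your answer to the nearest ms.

RT is linear in log₂ n, so two points fix the line:
  b = (1265 − 605) / (log₂ 16 − log₂ 2) = 660 / (4 − 1) = 220 ms/bit
  a = 605 − 220 × 1 = 385 ms
Then RT(8) = 385 + 220 × log₂ 8 = 385 + 220 × 3 ≈ 1045.000 ms.

1045 ms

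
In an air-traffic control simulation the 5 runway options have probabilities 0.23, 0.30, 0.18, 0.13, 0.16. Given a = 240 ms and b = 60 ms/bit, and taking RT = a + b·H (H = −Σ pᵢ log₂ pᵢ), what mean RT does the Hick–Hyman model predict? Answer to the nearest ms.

376 ms

Entropy contributions −pᵢ log₂ pᵢ: 0.4877, 0.5211, 0.4453, 0.3826, 0.4230; sum H = 2.2597 bits.
RT = a + bH = 240 + 60·2.2597 = 375.58 ms.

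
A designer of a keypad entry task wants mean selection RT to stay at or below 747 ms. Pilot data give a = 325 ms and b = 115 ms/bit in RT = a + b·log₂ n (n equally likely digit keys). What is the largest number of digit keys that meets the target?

12

Information budget: (747 − 325)/115 = 3.6696 bits, so n ≤ 2^3.6696 = 12.725 → at most 12.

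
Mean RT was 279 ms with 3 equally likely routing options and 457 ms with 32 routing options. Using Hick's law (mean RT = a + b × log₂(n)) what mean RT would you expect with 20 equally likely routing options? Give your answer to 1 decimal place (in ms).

Fit slope and intercept:
  b = (457 − 279) / (log₂ 32 − log₂ 3) = 178 / (5 − 1.5850) = 52.122 ms/bit
  a = 279 − 52.122 × 1.5850 = 196.388 ms
Then RT(20) = 196.388 + 52.122 × log₂ 20 = 196.388 + 52.122 × 4.3219 ≈ 421.657 ms.

421.7 ms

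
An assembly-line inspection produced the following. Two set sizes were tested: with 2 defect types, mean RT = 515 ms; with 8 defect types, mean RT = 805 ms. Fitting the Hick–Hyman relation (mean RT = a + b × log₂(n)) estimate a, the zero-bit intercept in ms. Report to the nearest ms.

The slope on a log₂ axis is (805 − 515) / (3 − 1) = 145 ms/bit.
a = RT₁ − b·log₂ n₁ = 515 − 145 × 1 = 370.000 ms.

370 ms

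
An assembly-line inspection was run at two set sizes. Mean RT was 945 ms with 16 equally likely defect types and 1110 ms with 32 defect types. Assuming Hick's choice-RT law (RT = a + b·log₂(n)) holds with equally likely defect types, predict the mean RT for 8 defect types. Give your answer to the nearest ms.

780 ms

RT is linear in log₂ n, so two points fix the line:
  b = (1110 − 945) / (log₂ 32 − log₂ 16) = 165 / (5 − 4) = 165 ms/bit
  a = 945 − 165 × 4 = 285 ms
Then RT(8) = 285 + 165 × log₂ 8 = 285 + 165 × 3 ≈ 780.000 ms.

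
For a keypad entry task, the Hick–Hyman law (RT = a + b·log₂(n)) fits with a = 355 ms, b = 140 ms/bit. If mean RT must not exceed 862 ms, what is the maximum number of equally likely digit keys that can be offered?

12

Set 355 + 140·log₂ n ≤ 862 → log₂ n ≤ (862 − 355)/140 = 3.6214.
So n ≤ 2^3.6214 = 12.307; the largest integer n is 12.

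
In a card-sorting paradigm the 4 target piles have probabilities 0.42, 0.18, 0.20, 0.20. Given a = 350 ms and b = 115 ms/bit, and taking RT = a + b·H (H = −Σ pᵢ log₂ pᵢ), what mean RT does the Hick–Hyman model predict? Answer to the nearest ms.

568 ms

Entropy contributions −pᵢ log₂ pᵢ: 0.5256, 0.4453, 0.4644, 0.4644; sum H = 1.8997 bits.
RT = a + bH = 350 + 115·1.8997 = 568.47 ms.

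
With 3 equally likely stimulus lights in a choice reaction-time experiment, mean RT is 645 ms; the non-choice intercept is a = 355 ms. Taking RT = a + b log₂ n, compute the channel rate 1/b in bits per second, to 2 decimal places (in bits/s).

Choice component = 645 − 355 = 290 ms over log₂(3) = 1.5850 bits.
b = 290 / 1.5850 = 182.970 ms/bit, so 1/b = 5.465 bits/s.

5.47 bits/s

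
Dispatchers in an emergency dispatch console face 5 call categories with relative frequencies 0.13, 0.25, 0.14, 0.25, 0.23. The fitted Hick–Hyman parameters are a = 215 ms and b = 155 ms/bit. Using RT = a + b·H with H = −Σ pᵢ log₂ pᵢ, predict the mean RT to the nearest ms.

H = 0.13·log₂(1/0.13) + 0.25·log₂(1/0.25) + 0.14·log₂(1/0.14) + 0.25·log₂(1/0.25) + 0.23·log₂(1/0.23) = 2.2674 bits.
RT = 215 + 155 × 2.2674 = 566.45 ms.

566 ms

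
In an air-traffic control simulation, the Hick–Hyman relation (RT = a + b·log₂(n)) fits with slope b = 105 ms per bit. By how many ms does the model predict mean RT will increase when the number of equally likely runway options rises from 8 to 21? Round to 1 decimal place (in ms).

146.2 ms

The intercept a cancels: ΔRT = b·(log₂ n₂ − log₂ n₁) = b·log₂(n₂/n₁).
log₂(21) − log₂(8) = 4.3923 − 3 = 1.3923.
ΔRT = 105 × 1.3923 = 146.193 ms.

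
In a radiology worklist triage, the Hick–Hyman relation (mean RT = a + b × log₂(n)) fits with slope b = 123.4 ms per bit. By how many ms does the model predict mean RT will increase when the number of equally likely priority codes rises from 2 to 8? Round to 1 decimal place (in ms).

246.8 ms

Only the slope matters, since a is common to both: ΔRT = b·log₂(n₂/n₁).
log₂(8) − log₂(2) = log₂(8/2) = log₂(4) = 2.
ΔRT = 123.4 × 2.0000 = 246.800 ms.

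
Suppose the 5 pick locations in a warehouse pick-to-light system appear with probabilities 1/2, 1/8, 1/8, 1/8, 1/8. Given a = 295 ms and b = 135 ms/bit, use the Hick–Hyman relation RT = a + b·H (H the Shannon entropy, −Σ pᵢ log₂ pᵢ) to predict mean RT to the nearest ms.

565 ms

Each term −pᵢ log₂ pᵢ: 0.5·1 + 0.125·3 + 0.125·3 + 0.125·3 + 0.125·3; summed, H = 2.000 bits.
Mean RT = a + bH = 295 + 135·2.000 = 565.00 ms.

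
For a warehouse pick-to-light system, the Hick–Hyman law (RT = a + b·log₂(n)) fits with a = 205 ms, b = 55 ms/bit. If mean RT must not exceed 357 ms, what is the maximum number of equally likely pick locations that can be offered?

6

55·log₂ n ≤ 357 − 205 = 152, giving log₂ n ≤ 2.7636 and n ≤ 6.791. The largest whole number is 6.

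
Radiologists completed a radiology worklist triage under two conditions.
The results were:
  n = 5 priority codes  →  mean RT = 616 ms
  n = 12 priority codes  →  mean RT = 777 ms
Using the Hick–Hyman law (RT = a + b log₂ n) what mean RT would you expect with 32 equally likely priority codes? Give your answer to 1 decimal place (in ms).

With log₂ n on the abscissa the relation is linear; from the two conditions:
  b = (777 − 616) / (log₂ 12 − log₂ 5) = 161 / (3.5850 − 2.3219) = 127.471 ms/bit
  a = 616 − 127.471 × 2.3219 = 320.022 ms
Then RT(32) = 320.022 + 127.471 × log₂ 32 = 320.022 + 127.471 × 5 ≈ 957.376 ms.

957.4 ms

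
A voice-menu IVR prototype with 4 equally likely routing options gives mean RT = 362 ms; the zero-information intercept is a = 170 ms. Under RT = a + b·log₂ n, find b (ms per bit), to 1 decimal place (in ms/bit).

96.0 ms/bit

log₂(4) = 2 bits.
b = (RT − a)/log₂ n = (362 − 170) / 2 = 96.000 ms/bit.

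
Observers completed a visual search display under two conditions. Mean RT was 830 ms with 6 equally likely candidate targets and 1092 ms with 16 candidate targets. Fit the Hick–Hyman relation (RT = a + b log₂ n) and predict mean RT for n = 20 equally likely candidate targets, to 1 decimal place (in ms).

1151.6 ms

With log₂ n on the abscissa the relation is linear; from the two conditions:
  b = (1092 − 830) / (log₂ 16 − log₂ 6) = 262 / (4 − 2.5850) = 185.154 ms/bit
  a = 830 − 185.154 × 2.5850 = 351.384 ms
Then RT(20) = 351.384 + 185.154 × log₂ 20 = 351.384 + 185.154 × 4.3219 ≈ 1151.606 ms.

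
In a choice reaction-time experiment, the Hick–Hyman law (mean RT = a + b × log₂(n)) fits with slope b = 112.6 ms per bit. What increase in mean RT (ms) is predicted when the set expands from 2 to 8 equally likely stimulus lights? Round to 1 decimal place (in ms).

225.2 ms

The intercept a cancels: ΔRT = b·(log₂ n₂ − log₂ n₁) = b·log₂(n₂/n₁).
log₂(8) − log₂(2) = log₂(8/2) = log₂(4) = 2.
ΔRT = 112.6 × 2.0000 = 225.200 ms.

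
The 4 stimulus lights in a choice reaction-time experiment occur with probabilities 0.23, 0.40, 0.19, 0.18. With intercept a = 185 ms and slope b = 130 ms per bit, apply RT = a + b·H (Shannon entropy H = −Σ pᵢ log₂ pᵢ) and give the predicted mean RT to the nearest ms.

434 ms

H = 0.23·log₂(1/0.23) + 0.40·log₂(1/0.40) + 0.19·log₂(1/0.19) + 0.18·log₂(1/0.18) = 1.9170 bits.
RT = 185 + 130 × 1.9170 = 434.21 ms.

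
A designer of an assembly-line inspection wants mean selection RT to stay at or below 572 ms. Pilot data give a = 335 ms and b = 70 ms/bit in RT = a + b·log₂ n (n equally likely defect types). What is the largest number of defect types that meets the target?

Set 335 + 70·log₂ n ≤ 572 → log₂ n ≤ (572 − 335)/70 = 3.3857.
So n ≤ 2^3.3857 = 10.452; the largest integer n is 10.

10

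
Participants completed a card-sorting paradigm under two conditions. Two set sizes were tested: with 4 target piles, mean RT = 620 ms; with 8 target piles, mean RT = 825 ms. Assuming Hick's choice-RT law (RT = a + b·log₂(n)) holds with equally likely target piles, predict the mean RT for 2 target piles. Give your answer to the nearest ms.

Fit slope and intercept:
  b = (825 − 620) / (log₂ 8 − log₂ 4) = 205 / (3 − 2) = 205 ms/bit
  a = 620 − 205 × 2 = 210 ms
Then RT(2) = 210 + 205 × log₂ 2 = 210 + 205 × 1 ≈ 415.000 ms.

415 ms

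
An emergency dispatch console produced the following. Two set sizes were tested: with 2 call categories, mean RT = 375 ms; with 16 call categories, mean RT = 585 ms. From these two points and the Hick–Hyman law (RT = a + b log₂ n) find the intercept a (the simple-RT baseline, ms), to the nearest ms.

305 ms

b = (RT₂ − RT₁)/(log₂ n₂ − log₂ n₁) = (585 − 375)/(4 − 1) = 70 ms/bit.
a = RT₁ − b·log₂ n₁ = 375 − 70 × 1 = 305.000 ms.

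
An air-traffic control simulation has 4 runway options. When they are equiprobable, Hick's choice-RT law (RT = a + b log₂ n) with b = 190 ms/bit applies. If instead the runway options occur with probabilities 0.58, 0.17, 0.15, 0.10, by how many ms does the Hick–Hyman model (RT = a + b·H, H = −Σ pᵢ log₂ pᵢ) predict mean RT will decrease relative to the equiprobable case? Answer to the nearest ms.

70 ms

Equiprobable entropy H₀ = log₂ 4 = 2.0000 bits.
Skewed entropy H = −Σ pᵢ log₂ pᵢ = 1.6331 bits.
ΔRT = b·(H₀ − H) = 190 × 0.3669 = 69.70 ms.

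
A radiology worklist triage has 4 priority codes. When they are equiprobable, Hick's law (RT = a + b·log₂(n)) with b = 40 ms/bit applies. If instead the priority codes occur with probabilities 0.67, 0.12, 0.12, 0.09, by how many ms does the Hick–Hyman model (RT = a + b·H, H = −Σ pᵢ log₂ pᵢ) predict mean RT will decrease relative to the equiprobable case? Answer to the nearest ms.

23 ms

The RT saving is b·ΔH. Equiprobable H₀ = log₂(4) = 2.0000 bits; with the given probabilities H = 1.4339 bits.
b·(H₀ − H) = 40 × (2.0000 − 1.4339) = 22.64 ms.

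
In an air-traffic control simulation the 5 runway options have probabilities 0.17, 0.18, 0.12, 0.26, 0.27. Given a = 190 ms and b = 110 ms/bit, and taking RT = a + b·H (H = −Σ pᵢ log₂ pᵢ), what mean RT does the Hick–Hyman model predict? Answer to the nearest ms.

Entropy contributions −pᵢ log₂ pᵢ: 0.4346, 0.4453, 0.3671, 0.5053, 0.5100; sum H = 2.2623 bits.
RT = a + bH = 190 + 110·2.2623 = 438.85 ms.

439 ms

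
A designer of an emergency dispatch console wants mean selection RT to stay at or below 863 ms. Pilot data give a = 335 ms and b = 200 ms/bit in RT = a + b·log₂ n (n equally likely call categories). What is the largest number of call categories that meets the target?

6

200·log₂ n ≤ 863 − 335 = 528, giving log₂ n ≤ 2.6400 and n ≤ 6.233. The largest whole number is 6.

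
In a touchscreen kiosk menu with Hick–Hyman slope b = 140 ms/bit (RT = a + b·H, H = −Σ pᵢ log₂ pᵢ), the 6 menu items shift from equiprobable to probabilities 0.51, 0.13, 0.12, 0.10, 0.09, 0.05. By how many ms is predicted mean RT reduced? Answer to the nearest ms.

67 ms

The RT saving is b·ΔH. Equiprobable H₀ = log₂(6) = 2.5850 bits; with the given probabilities H = 2.1061 bits.
b·(H₀ − H) = 140 × (2.5850 − 2.1061) = 67.04 ms.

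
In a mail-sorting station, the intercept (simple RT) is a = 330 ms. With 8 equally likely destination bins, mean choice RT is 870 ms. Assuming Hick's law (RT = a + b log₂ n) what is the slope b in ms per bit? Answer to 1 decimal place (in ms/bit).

180.0 ms/bit

b = (870 − 330) / log₂(8) = 540 / 3 = 180.000 ms/bit.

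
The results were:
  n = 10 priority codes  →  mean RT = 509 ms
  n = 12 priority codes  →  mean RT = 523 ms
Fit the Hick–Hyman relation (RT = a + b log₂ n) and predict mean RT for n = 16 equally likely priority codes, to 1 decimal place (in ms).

Fit slope and intercept:
  b = (523 − 509) / (log₂ 12 − log₂ 10) = 14 / (3.5850 − 3.3219) = 53.225 ms/bit
  a = 509 − 53.225 × 3.3219 = 332.190 ms
Then RT(16) = 332.190 + 53.225 × log₂ 16 = 332.190 + 53.225 × 4 ≈ 545.090 ms.

545.1 ms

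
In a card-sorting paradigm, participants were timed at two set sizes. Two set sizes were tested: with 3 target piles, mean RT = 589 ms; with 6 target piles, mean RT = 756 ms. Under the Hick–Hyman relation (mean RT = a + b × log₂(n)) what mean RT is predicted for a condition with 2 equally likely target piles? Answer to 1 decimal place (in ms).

Solve the two-equation system in a and b:
  b = (756 − 589) / (log₂ 6 − log₂ 3) = 167 / (2.5850 − 1.5850) = 167.000 ms/bit
  a = 589 − 167.000 × 1.5850 = 324.311 ms
Then RT(2) = 324.311 + 167.000 × log₂ 2 = 324.311 + 167.000 × 1 ≈ 491.311 ms.

491.3 ms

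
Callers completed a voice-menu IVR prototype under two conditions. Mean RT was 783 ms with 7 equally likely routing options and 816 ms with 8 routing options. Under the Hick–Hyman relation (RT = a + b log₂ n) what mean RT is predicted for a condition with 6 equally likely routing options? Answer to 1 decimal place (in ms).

744.9 ms

With log₂ n on the abscissa the relation is linear; from the two conditions:
  b = (816 − 783) / (log₂ 8 − log₂ 7) = 33 / (3 − 2.8074) = 171.299 ms/bit
  a = 783 − 171.299 × 2.8074 = 302.102 ms
Then RT(6) = 302.102 + 171.299 × log₂ 6 = 302.102 + 171.299 × 2.5850 ≈ 744.904 ms.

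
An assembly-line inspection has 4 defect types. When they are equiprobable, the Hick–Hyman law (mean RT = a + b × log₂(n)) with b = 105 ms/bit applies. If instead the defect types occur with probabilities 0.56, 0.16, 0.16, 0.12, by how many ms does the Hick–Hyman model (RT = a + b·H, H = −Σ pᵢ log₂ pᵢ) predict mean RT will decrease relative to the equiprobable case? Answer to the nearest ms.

33 ms

Equiprobable entropy H₀ = log₂ 4 = 2.0000 bits.
Skewed entropy H = −Σ pᵢ log₂ pᵢ = 1.6815 bits.
ΔRT = b·(H₀ − H) = 105 × 0.3185 = 33.44 ms.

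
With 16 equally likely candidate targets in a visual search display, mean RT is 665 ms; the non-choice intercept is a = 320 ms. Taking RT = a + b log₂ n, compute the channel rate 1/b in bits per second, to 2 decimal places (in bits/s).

Choice component = 665 − 320 = 345 ms over log₂(16) = 4 bits.
b = 345 / 4 = 86.250 ms/bit, so 1/b = 11.594 bits/s.

11.59 bits/s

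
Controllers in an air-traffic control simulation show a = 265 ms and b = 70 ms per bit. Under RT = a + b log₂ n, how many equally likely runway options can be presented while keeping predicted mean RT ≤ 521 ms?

70·log₂ n ≤ 521 − 265 = 256, giving log₂ n ≤ 3.6571 and n ≤ 12.616. The largest whole number is 12.

12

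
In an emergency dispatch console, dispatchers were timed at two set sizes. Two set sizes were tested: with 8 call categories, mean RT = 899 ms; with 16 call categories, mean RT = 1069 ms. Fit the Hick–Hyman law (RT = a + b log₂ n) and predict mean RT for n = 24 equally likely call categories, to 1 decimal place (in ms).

Fit slope and intercept:
  b = (1069 − 899) / (log₂ 16 − log₂ 8) = 170 / (4 − 3) = 170.000 ms/bit
  a = 899 − 170.000 × 3 = 389.000 ms
Then RT(24) = 389.000 + 170.000 × log₂ 24 = 389.000 + 170.000 × 4.5850 ≈ 1168.444 ms.

1168.4 ms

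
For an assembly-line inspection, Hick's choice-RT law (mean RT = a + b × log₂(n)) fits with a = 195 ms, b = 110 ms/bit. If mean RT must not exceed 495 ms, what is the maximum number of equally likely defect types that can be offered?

6

Information budget: (495 − 195)/110 = 2.7273 bits, so n ≤ 2^2.7273 = 6.622 → at most 6.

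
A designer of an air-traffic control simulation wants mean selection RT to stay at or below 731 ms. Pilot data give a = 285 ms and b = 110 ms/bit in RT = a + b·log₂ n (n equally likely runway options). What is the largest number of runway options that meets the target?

16

Information budget: (731 − 285)/110 = 4.0545 bits, so n ≤ 2^4.0545 = 16.617 → at most 16.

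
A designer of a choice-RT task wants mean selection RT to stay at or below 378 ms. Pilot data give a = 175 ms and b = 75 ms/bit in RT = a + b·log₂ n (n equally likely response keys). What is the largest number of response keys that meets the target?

6

75·log₂ n ≤ 378 − 175 = 203, giving log₂ n ≤ 2.7067 and n ≤ 6.528. The largest whole number is 6.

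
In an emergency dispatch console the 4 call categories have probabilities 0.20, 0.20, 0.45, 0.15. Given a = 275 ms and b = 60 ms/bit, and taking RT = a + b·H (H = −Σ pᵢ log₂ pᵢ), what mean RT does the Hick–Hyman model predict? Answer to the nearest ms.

386 ms

H = 0.20·log₂(1/0.20) + 0.20·log₂(1/0.20) + 0.45·log₂(1/0.45) + 0.15·log₂(1/0.15) = 1.8577 bits.
RT = 275 + 60 × 1.8577 = 386.46 ms.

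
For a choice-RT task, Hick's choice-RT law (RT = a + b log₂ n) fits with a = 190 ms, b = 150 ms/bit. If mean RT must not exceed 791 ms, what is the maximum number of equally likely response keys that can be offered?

Information budget: (791 − 190)/150 = 4.0067 bits, so n ≤ 2^4.0067 = 16.074 → at most 16.

16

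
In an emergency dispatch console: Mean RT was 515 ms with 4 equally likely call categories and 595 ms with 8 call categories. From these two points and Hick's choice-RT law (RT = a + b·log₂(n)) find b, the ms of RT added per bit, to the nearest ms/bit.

80 ms/bit

Slope: b = (595 − 515) / (log₂ 8 − log₂ 4) = 80/1.0000 = 80 ms/bit.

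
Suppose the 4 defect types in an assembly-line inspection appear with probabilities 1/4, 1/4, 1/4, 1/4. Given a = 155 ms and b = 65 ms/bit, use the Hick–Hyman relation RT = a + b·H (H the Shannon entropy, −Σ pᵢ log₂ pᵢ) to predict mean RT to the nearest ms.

H = −Σ pᵢ log₂ pᵢ = 0.25·2 + 0.25·2 + 0.25·2 + 0.25·2 = 2.000 bits.
RT = 155 + 65 × 2.000 = 285.00 ms.

285 ms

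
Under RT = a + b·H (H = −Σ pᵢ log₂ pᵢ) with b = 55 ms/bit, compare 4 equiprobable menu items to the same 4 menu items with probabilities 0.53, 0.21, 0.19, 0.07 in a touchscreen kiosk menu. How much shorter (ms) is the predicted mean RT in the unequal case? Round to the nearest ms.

Equiprobable entropy H₀ = log₂ 4 = 2.0000 bits.
Skewed entropy H = −Σ pᵢ log₂ pᵢ = 1.6821 bits.
ΔRT = b·(H₀ − H) = 55 × 0.3179 = 17.49 ms.

17 ms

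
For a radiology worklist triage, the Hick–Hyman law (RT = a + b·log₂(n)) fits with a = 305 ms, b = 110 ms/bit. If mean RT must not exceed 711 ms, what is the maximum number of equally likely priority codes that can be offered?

12

Set 305 + 110·log₂ n ≤ 711 → log₂ n ≤ (711 − 305)/110 = 3.6909.
So n ≤ 2^3.6909 = 12.914; the largest integer n is 12.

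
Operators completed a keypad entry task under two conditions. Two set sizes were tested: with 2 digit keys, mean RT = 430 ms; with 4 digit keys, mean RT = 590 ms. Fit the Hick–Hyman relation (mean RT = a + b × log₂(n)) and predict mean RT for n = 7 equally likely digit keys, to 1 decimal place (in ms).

Solve the two-equation system in a and b:
  b = (590 − 430) / (log₂ 4 − log₂ 2) = 160 / (2 − 1) = 160.000 ms/bit
  a = 430 − 160.000 × 1 = 270.000 ms
Then RT(7) = 270.000 + 160.000 × log₂ 7 = 270.000 + 160.000 × 2.8074 ≈ 719.177 ms.

719.2 ms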